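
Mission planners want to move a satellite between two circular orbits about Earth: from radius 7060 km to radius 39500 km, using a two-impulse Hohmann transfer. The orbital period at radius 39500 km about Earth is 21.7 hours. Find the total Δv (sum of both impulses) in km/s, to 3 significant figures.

From Kepler's third law T² = 4π²r³/μ at r = 39500 km, T = 21.7 hours = 21.7 × 3600 s = 78120 s: μ = 4π²r³/T² = 3.98682×10^5 km³/s².
Transfer-ellipse semi-major axis a_t = (r₁ + r₂)/2 = (7060 + 39500)/2 = 23280 km.
At r₁ the circular-orbit speed is v₁ = √(μ/r₁) = 7.515 km/s.
Transfer-orbit speed at r₁ (v² = μ(2/r − 1/a)): v_p = √[μ(2/r₁ − 1/a_t)] = 9.789 km/s.
First burn Δv₁ = |v_p − v₁| = 2.274 km/s.
At r₂, v₂ = √(μ/r₂) = 3.177 km/s.
Transfer-orbit speed at r₂: v_a = √[μ(2/r₂ − 1/a_t)] = 1.750 km/s.
Second burn Δv₂ = |v₂ − v_a| = 1.427 km/s.
Δv = Δv₁ + Δv₂ = 2.274 + 1.427 = 3.701 km/s.

Δv = 3.70 km/s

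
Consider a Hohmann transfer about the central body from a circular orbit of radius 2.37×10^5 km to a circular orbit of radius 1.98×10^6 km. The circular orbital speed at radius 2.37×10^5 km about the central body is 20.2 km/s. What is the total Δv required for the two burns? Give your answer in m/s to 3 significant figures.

Δv = 10600 m/s

From the circular-orbit relation v² = μ/r at r = 2.37×10^5 km: μ = v²r = (20.2)² × 2.37×10^5 = 9.67055×10^7 km³/s².
Transfer-ellipse semi-major axis a_t = (r₁ + r₂)/2 = (2.370×10^5 + 1.980×10^6)/2 = 1.1085×10^6 km.
Circular speed at r₁: v₁ = √(μ/r₁) = √(9.67055×10^7/2.370×10^5) = 20.200 km/s.
On the transfer ellipse at r₁, vis-viva gives v_p = √[μ(2/r₁ − 1/a_t)] = 26.997 km/s.
First burn Δv₁ = |v_p − v₁| = 6.797 km/s.
Circular speed at r₂: v₂ = √(μ/r₂) = 6.9886 km/s.
Transfer-orbit speed at r₂: v_a = √[μ(2/r₂ − 1/a_t)] = 3.2315 km/s.
Second burn Δv₂ = |v₂ − v_a| = 3.757 km/s.
Total Δv = Δv₁ + Δv₂ = 10.55 km/s.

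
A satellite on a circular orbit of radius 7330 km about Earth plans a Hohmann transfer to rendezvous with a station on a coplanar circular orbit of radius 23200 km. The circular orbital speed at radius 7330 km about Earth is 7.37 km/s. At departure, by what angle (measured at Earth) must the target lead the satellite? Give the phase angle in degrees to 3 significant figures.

φ = 83.9°

From the circular-orbit relation v² = μ/r at r = 7330 km: μ = v²r = (7.37)² × 7330 = 3.98143×10^5 km³/s².
Semi-major axis of the transfer orbit: a_t = (7330 + 23200)/2 = 15265 km.
Transfer time t = π√(a_t³/μ) = 9390.2 s.
Target angular speed ω₂ = √(μ/r₂³) = 1.7856×10^-4 rad/s.
Angle swept by the target during transfer: ω₂·t = 1.6767 rad = 96.07°.
Arrival is 180° from departure on the ellipse, so φ = 180° − 96.07° = 83.9°.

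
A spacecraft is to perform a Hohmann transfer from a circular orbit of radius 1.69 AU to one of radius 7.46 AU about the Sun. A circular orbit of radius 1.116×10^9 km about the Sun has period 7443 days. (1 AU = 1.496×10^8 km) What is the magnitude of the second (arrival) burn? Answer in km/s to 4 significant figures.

From Kepler's third law T² = 4π²r³/μ at r = 1.116×10^9 km, T = 7443 days = 7443 × 86400 s = 6.430752×10^8 s: μ = 4π²r³/T² = 1.32687×10^11 km³/s².
In km: r₁ = 1.69 × 1.496×10^8 = 2.52824×10^8 km; r₂ = 7.46 × 1.496×10^8 = 1.116016×10^9 km.
Transfer-ellipse semi-major axis a_t = (r₁ + r₂)/2 = (2.52824×10^8 + 1.116016×10^9)/2 = 6.8442×10^8 km.
Circular speed at r = 1.116016×10^9 km: v_c = √(μ/r) = 10.904 km/s.
Transfer-orbit speed at the same r (vis-viva, a = a_t): v_t = √[μ(2/r − 1/a_t)] = 6.6272 km/s.
Δv₂ = |v_t − v_c| = |6.6272 − 10.904| = 4.277 km/s.

Δv₂ = 4.277 km/s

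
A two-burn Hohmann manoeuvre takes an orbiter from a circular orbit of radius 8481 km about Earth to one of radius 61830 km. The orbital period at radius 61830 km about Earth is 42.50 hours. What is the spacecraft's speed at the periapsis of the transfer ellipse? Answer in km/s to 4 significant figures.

From Kepler's third law T² = 4π²r³/μ at r = 61830 km, T = 42.50 hours = 42.50 × 3600 s = 1.530×10^5 s: μ = 4π²r³/T² = 3.98634×10^5 km³/s².
The Hohmann ellipse has a_t = (r₁ + r₂)/2 = 35155.5 km.
The periapsis of the transfer ellipse is at r = 8481 km.
From the vis-viva equation, v = √[μ(2/r − 1/a_t)] = 9.092 km/s.

v = 9.092 km/s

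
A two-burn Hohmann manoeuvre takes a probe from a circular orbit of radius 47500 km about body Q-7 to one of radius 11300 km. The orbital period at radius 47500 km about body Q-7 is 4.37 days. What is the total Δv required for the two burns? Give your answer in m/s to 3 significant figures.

From Kepler's third law T² = 4π²r³/μ at r = 47500 km, T = 4.37 days = 4.37 × 86400 s = 3.77568×10^5 s: μ = 4π²r³/T² = 29679.1 km³/s².
The Hohmann ellipse has a_t = (r₁ + r₂)/2 = 29400 km.
Circular speed at r₁: v₁ = √(μ/r₁) = √(29679.1/47500) = 0.7905 km/s.
Transfer-orbit speed at r₁ (vis-viva equation): v_a = √[μ(2/r₁ − 1/a_t)] = 0.4901 km/s.
First burn Δv₁ = |v_a − v₁| = 0.3004 km/s.
Circular speed at r₂: v₂ = √(μ/r₂) = 1.62064 km/s.
Transfer-orbit speed at r₂: v_p = √[μ(2/r₂ − 1/a_t)] = 2.05996 km/s.
Second burn Δv₂ = |v₂ − v_p| = 0.4393 km/s.
Total Δv = Δv₁ + Δv₂ = 0.7397 km/s.

Δv = 740 m/s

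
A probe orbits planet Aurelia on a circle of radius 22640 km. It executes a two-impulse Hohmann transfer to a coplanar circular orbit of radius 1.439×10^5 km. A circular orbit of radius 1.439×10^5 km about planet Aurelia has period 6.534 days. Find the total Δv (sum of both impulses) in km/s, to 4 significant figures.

Δv = 2.037 km/s

From Kepler's third law T² = 4π²r³/μ at r = 1.439×10^5 km, T = 6.534 days = 6.534 × 86400 s = 5.645376×10^5 s: μ = 4π²r³/T² = 3.69110×10^5 km³/s².
Semi-major axis of the transfer orbit: a_t = (22640 + 1.439×10^5)/2 = 83270 km.
At r₁ the circular-orbit speed is v₁ = √(μ/r₁) = 4.03776 km/s.
On the transfer ellipse at r₁, vis-viva equation gives v_p = √[μ(2/r₁ − 1/a_t)] = 5.30794 km/s.
First burn Δv₁ = |v_p − v₁| = 1.2702 km/s.
At r₂, v₂ = √(μ/r₂) = 1.60158 km/s.
Transfer-orbit speed at r₂: v_a = √[μ(2/r₂ − 1/a_t)] = 0.835106 km/s.
Second burn Δv₂ = |v₂ − v_a| = 0.76647 km/s.
Total Δv = Δv₁ + Δv₂ = 2.037 km/s.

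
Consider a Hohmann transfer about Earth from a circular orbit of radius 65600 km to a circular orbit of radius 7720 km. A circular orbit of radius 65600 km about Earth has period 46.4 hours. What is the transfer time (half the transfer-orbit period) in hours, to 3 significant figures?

From Kepler's third law T² = 4π²r³/μ at r = 65600 km, T = 46.4 hours = 46.4 × 3600 s = 1.6704×10^5 s: μ = 4π²r³/T² = 3.99420×10^5 km³/s².
Transfer-ellipse semi-major axis a_t = (r₁ + r₂)/2 = (65600 + 7720)/2 = 36660 km.
Half the transfer-orbit period gives t = π√(a_t³/μ) = 34890 s.
Converting: 34890 s ÷ 3600 s/hour = 9.69 hours.

t = 9.69 hours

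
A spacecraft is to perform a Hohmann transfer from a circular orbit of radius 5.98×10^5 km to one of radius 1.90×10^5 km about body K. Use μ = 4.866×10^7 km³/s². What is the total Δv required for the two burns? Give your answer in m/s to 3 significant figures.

Transfer-ellipse semi-major axis a_t = (r₁ + r₂)/2 = (5.980×10^5 + 1.900×10^5)/2 = 3.940×10^5 km.
Circular speed at r₁: v₁ = √(μ/r₁) = √(4.866×10^7/5.980×10^5) = 9.0206 km/s.
Transfer-orbit speed at r₁ (vis-viva): v_a = √[μ(2/r₁ − 1/a_t)] = 6.2642 km/s.
First burn Δv₁ = |v_a − v₁| = 2.7564 km/s.
Circular speed at r₂: v₂ = √(μ/r₂) = 16.0033 km/s.
Transfer-orbit speed at r₂: v_p = √[μ(2/r₂ − 1/a_t)] = 19.7157 km/s.
Second burn Δv₂ = |v₂ − v_p| = 3.7124 km/s.
Δv = Δv₁ + Δv₂ = 2.7564 + 3.7124 = 6.469 km/s.

Δv = 6470 m/s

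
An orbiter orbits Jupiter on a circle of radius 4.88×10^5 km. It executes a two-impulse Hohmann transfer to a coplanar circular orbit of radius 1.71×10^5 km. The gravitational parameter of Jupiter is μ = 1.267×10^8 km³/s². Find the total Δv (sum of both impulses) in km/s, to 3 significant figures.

Semi-major axis of the transfer orbit: a_t = (4.880×10^5 + 1.710×10^5)/2 = 3.295×10^5 km.
Circular speed at r₁: v₁ = √(μ/r₁) = √(1.267×10^8/4.880×10^5) = 16.113 km/s.
On the transfer ellipse at r₁, vis-viva equation gives v_a = √[μ(2/r₁ − 1/a_t)] = 11.608 km/s.
First burn Δv₁ = |v_a − v₁| = 4.505 km/s.
At r₂, v₂ = √(μ/r₂) = 27.220 km/s.
Transfer-orbit speed at r₂: v_p = √[μ(2/r₂ − 1/a_t)] = 33.126 km/s.
Second burn Δv₂ = |v₂ − v_p| = 5.906 km/s.
Δv = Δv₁ + Δv₂ = 4.505 + 5.906 = 10.41 km/s.

Δv = 10.4 km/s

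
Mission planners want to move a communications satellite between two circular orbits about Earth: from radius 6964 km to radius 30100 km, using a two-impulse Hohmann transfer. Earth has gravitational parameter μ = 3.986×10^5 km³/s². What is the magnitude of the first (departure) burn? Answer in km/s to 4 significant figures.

The Hohmann ellipse has a_t = (r₁ + r₂)/2 = 18532 km.
On the circular orbit at r = 6964 km, v_c = √(μ/r) = 7.566 km/s.
Transfer-orbit speed at the same r (vis-viva, a = a_t): v_t = √[μ(2/r − 1/a_t)] = 9.642 km/s.
Δv₁ = |v_t − v_c| = |9.642 − 7.566| = 2.076 km/s.

Δv₁ = 2.076 km/s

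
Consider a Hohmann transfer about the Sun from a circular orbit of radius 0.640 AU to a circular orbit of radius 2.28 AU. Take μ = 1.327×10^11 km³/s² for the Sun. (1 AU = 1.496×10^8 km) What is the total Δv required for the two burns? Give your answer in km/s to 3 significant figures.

In km: r₁ = 0.640 × 1.496×10^8 = 9.5744×10^7 km; r₂ = 2.28 × 1.496×10^8 = 3.41088×10^8 km.
The Hohmann ellipse has a_t = (r₁ + r₂)/2 = 2.18416×10^8 km.
At r₁ the circular-orbit speed is v₁ = √(μ/r₁) = 37.229 km/s.
On the transfer ellipse at r₁, vis-viva gives v_p = √[μ(2/r₁ − 1/a_t)] = 46.523 km/s.
First burn Δv₁ = |v_p − v₁| = 9.294 km/s.
Circular speed at r₂: v₂ = √(μ/r₂) = 19.724 km/s.
Transfer-orbit speed at r₂: v_a = √[μ(2/r₂ − 1/a_t)] = 13.059 km/s.
Second burn Δv₂ = |v₂ − v_a| = 6.665 km/s.
Total Δv = Δv₁ + Δv₂ = 15.96 km/s.

Δv = 16.0 km/s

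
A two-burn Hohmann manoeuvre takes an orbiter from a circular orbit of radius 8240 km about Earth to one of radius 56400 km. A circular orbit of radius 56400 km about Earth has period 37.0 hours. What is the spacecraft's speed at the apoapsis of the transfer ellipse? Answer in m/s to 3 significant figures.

From Kepler's third law T² = 4π²r³/μ at r = 56400 km, T = 37.0 hours = 37.0 × 3600 s = 1.332×10^5 s: μ = 4π²r³/T² = 3.99198×10^5 km³/s².
Transfer-ellipse semi-major axis a_t = (r₁ + r₂)/2 = (8240 + 56400)/2 = 32320 km.
The apoapsis of the transfer ellipse is at r = 56400 km.
Vis-viva: v = √[μ(2/r − 1/a_t)] = √[3.99198×10^5 × (2/56400 − 1/32320)] = 1.343 km/s.

v = 1340 m/s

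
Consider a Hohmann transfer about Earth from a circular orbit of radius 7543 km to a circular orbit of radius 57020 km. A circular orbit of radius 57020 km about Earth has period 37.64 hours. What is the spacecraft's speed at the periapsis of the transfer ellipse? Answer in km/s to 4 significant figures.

v = 9.661 km/s

From Kepler's third law T² = 4π²r³/μ at r = 57020 km, T = 37.64 hours = 37.64 × 3600 s = 1.35504×10^5 s: μ = 4π²r³/T² = 3.98600×10^5 km³/s².
Transfer-ellipse semi-major axis a_t = (r₁ + r₂)/2 = (7543 + 57020)/2 = 32281.5 km.
The periapsis of the transfer ellipse is at r = 7543 km.
Applying v² = μ(2/r − 1/a_t): v = 9.661 km/s.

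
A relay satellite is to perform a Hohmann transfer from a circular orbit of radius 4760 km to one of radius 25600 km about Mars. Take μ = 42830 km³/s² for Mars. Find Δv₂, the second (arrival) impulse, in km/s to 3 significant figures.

Δv₂ = 0.569 km/s

Transfer-ellipse semi-major axis a_t = (r₁ + r₂)/2 = (4760 + 25600)/2 = 15180 km.
On the circular orbit at r = 25600 km, v_c = √(μ/r) = 1.2935 km/s.
Vis-viva on the transfer ellipse at r = 25600 km gives v_t = √[μ(2/r − 1/a_t)] = 0.72431 km/s.
Δv₂ = |v_t − v_c| = |0.72431 − 1.2935| = 0.5692 km/s.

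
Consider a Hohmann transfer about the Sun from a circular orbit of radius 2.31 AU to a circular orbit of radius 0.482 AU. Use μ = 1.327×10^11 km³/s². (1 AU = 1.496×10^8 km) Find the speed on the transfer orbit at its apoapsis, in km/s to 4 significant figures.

In km: r₁ = 2.31 × 1.496×10^8 = 3.45576×10^8 km; r₂ = 0.482 × 1.496×10^8 = 7.21072×10^7 km.
Transfer-ellipse semi-major axis a_t = (r₁ + r₂)/2 = (3.45576×10^8 + 7.21072×10^7)/2 = 2.088416×10^8 km.
At apoapsis, r = 3.45576×10^8 km.
Applying v² = μ(2/r − 1/a_t): v = 11.51 km/s.

v = 11.51 km/s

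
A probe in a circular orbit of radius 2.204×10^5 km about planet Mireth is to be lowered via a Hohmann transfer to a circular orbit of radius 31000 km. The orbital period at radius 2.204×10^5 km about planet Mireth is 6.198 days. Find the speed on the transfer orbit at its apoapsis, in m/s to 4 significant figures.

From Kepler's third law T² = 4π²r³/μ at r = 2.204×10^5 km, T = 6.198 days = 6.198 × 86400 s = 5.355072×10^5 s: μ = 4π²r³/T² = 1.47389×10^6 km³/s².
Semi-major axis of the transfer orbit: a_t = (2.204×10^5 + 31000)/2 = 1.257×10^5 km.
At apoapsis, r = 2.204×10^5 km.
From the vis-viva equation, v = √[μ(2/r − 1/a_t)] = 1.284 km/s.

v = 1284 m/s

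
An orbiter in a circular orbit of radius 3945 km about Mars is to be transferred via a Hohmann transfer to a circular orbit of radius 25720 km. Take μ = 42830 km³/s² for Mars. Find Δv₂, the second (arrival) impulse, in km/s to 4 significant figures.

Δv₂ = 0.6249 km/s

The Hohmann ellipse has a_t = (r₁ + r₂)/2 = 14832.5 km.
Circular speed at r = 25720 km: v_c = √(μ/r) = 1.2904 km/s.
Vis-viva on the transfer ellipse at r = 25720 km gives v_t = √[μ(2/r − 1/a_t)] = 0.66551 km/s.
Δv₂ = |v_t − v_c| = |0.66551 − 1.2904| = 0.6249 km/s.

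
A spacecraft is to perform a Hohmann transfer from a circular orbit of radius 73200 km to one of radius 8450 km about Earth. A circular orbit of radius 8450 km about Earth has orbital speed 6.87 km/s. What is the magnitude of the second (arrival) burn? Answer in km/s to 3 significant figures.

Δv₂ = 2.33 km/s

From the circular-orbit relation v² = μ/r at r = 8450 km: μ = v²r = (6.87)² × 8450 = 3.98814×10^5 km³/s².
Semi-major axis of the transfer orbit: a_t = (73200 + 8450)/2 = 40825 km.
Circular speed at r = 8450 km: v_c = √(μ/r) = 6.870 km/s.
Vis-viva on the transfer ellipse at r = 8450 km gives v_t = √[μ(2/r − 1/a_t)] = 9.199 km/s.
Δv₂ = |v_t − v_c| = |9.199 − 6.870| = 2.329 km/s.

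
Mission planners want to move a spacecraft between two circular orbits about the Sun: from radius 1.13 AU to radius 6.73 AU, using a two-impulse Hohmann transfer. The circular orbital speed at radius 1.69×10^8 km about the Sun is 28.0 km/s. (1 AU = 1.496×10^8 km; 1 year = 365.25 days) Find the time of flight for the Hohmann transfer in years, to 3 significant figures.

t = 3.90 years

From the circular-orbit relation v² = μ/r at r = 1.69×10^8 km: μ = v²r = (28.0)² × 1.69×10^8 = 1.32496×10^11 km³/s².
In km: r₁ = 1.13 × 1.496×10^8 = 1.69048×10^8 km; r₂ = 6.73 × 1.496×10^8 = 1.006808×10^9 km.
Semi-major axis of the transfer orbit: a_t = (1.69048×10^8 + 1.006808×10^9)/2 = 5.87928×10^8 km.
By Kepler's third law the transfer-orbit period is T = 2π√(a_t³/μ), so t = T/2 = 1.230×10^8 s.
Converting: 1.230×10^8 s ÷ 3.15576×10^7 s/year (365.25 × 86400) = 3.90 years.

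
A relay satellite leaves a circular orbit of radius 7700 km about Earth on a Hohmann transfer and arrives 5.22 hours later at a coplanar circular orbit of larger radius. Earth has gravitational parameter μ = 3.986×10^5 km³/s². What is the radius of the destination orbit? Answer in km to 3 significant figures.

r₂ = 40800 km

Transfer time t = 5.22 hours = 18792 s, and t = π√(a_t³/μ).
So a_t = (μ t²/π²)^(1/3) = (3.986×10^5 × (18792)² / π²)^(1/3) = 24251 km.
Since a_t = (r₁ + r₂)/2, r₂ = 2a_t − r₁ = 2×24251 − 7700 = 40802 km.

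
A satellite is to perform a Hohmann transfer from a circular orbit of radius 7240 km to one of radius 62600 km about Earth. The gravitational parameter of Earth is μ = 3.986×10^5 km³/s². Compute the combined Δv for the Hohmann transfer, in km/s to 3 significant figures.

The Hohmann ellipse has a_t = (r₁ + r₂)/2 = 34920 km.
At r₁ the circular-orbit speed is v₁ = √(μ/r₁) = 7.420 km/s.
Transfer-orbit speed at r₁ (vis-viva): v_p = √[μ(2/r₁ − 1/a_t)] = 9.935 km/s.
First burn Δv₁ = |v_p − v₁| = 2.515 km/s.
Circular speed at r₂: v₂ = √(μ/r₂) = 2.523 km/s.
Transfer-orbit speed at r₂: v_a = √[μ(2/r₂ − 1/a_t)] = 1.149 km/s.
Second burn Δv₂ = |v₂ − v_a| = 1.374 km/s.
Total Δv = Δv₁ + Δv₂ = 3.889 km/s.

Δv = 3.89 km/s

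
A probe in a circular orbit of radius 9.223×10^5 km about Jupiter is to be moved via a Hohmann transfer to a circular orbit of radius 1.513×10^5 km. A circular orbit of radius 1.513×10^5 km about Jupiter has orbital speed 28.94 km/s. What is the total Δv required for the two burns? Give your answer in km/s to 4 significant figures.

From the circular-orbit relation v² = μ/r at r = 1.513×10^5 km: μ = v²r = (28.94)² × 1.513×10^5 = 1.26717×10^8 km³/s².
Semi-major axis of the transfer orbit: a_t = (9.223×10^5 + 1.513×10^5)/2 = 5.368×10^5 km.
At r₁ the circular-orbit speed is v₁ = √(μ/r₁) = 11.7215 km/s.
Transfer-orbit speed at r₁ (v² = μ(2/r − 1/a)): v_a = √[μ(2/r₁ − 1/a_t)] = 6.22293 km/s.
First burn Δv₁ = |v_a − v₁| = 5.499 km/s.
At r₂, v₂ = √(μ/r₂) = 28.940 km/s.
Transfer-orbit speed at r₂: v_p = √[μ(2/r₂ − 1/a_t)] = 37.934 km/s.
Second burn Δv₂ = |v₂ − v_p| = 8.994 km/s.
Δv = Δv₁ + Δv₂ = 5.499 + 8.994 = 14.49 km/s.

Δv = 14.49 km/s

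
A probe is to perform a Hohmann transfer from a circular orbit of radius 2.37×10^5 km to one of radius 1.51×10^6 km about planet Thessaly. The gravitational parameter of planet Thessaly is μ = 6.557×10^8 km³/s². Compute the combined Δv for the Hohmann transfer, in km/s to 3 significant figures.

Δv = 26.5 km/s

Transfer-ellipse semi-major axis a_t = (r₁ + r₂)/2 = (2.370×10^5 + 1.510×10^6)/2 = 8.735×10^5 km.
At r₁ the circular-orbit speed is v₁ = √(μ/r₁) = 52.60 km/s.
On the transfer ellipse at r₁, vis-viva equation gives v_p = √[μ(2/r₁ − 1/a_t)] = 69.16 km/s.
First burn Δv₁ = |v_p − v₁| = 16.56 km/s.
Circular speed at r₂: v₂ = √(μ/r₂) = 20.838 km/s.
Transfer-orbit speed at r₂: v_a = √[μ(2/r₂ − 1/a_t)] = 10.854 km/s.
Second burn Δv₂ = |v₂ − v_a| = 9.984 km/s.
Δv = Δv₁ + Δv₂ = 16.56 + 9.984 = 26.54 km/s.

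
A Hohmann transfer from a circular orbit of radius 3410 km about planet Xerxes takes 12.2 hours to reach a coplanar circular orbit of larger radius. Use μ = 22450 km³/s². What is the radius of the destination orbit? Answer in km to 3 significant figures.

r₂ = 29300 km

Transfer time t = 12.2 hours = 43920 s, and t = π√(a_t³/μ).
So a_t = (μ t²/π²)^(1/3) = (22450 × (43920)² / π²)^(1/3) = 16371 km.
Since a_t = (r₁ + r₂)/2, r₂ = 2a_t − r₁ = 2×16371 − 3410 = 29332 km.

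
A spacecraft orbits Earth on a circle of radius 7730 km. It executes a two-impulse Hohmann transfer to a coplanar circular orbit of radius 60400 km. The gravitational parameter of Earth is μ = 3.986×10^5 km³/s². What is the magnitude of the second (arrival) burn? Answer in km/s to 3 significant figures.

Δv₂ = 1.35 km/s

Semi-major axis of the transfer orbit: a_t = (7730 + 60400)/2 = 34065 km.
Circular speed at r = 60400 km: v_c = √(μ/r) = 2.569 km/s.
Vis-viva on the transfer ellipse at r = 60400 km gives v_t = √[μ(2/r − 1/a_t)] = 1.224 km/s.
Δv₂ = |v_t − v_c| = |1.224 − 2.569| = 1.345 km/s.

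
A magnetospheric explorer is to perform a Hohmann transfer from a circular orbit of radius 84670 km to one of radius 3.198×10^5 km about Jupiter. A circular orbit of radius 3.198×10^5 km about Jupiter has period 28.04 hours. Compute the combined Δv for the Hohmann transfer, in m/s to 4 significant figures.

Δv = 16990 m/s

From Kepler's third law T² = 4π²r³/μ at r = 3.198×10^5 km, T = 28.04 hours = 28.04 × 3600 s = 1.00944×10^5 s: μ = 4π²r³/T² = 1.26717×10^8 km³/s².
The Hohmann ellipse has a_t = (r₁ + r₂)/2 = 2.02235×10^5 km.
At r₁ the circular-orbit speed is v₁ = √(μ/r₁) = 38.686 km/s.
Transfer-orbit speed at r₁ (v² = μ(2/r − 1/a)): v_p = √[μ(2/r₁ − 1/a_t)] = 48.648 km/s.
First burn Δv₁ = |v_p − v₁| = 9.962 km/s.
At r₂, v₂ = √(μ/r₂) = 19.906 km/s.
Transfer-orbit speed at r₂: v_a = √[μ(2/r₂ − 1/a_t)] = 12.880 km/s.
Second burn Δv₂ = |v₂ − v_a| = 7.026 km/s.
Δv = Δv₁ + Δv₂ = 9.962 + 7.026 = 16.99 km/s.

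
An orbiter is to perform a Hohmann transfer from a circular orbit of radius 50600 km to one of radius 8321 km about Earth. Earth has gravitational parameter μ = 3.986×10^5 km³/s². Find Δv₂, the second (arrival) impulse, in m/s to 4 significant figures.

Semi-major axis of the transfer orbit: a_t = (50600 + 8321)/2 = 29460.5 km.
On the circular orbit at r = 8321 km, v_c = √(μ/r) = 6.9212 km/s.
Transfer-orbit speed at the same r (vis-viva, a = a_t): v_t = √[μ(2/r − 1/a_t)] = 9.0706 km/s.
Δv₂ = |v_t − v_c| = |9.0706 − 6.9212| = 2.149 km/s.

Δv₂ = 2149 m/s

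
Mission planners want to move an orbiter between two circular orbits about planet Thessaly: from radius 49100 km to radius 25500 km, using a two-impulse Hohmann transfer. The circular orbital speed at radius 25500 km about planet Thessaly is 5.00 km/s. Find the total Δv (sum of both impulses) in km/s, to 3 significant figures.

Δv = 1.36 km/s

From the circular-orbit relation v² = μ/r at r = 25500 km: μ = v²r = (5.00)² × 25500 = 6.37500×10^5 km³/s².
Semi-major axis of the transfer orbit: a_t = (49100 + 25500)/2 = 37300 km.
Circular speed at r₁: v₁ = √(μ/r₁) = √(6.37500×10^5/49100) = 3.603 km/s.
Transfer-orbit speed at r₁ (v² = μ(2/r − 1/a)): v_a = √[μ(2/r₁ − 1/a_t)] = 2.979 km/s.
First burn Δv₁ = |v_a − v₁| = 0.6240 km/s.
At r₂, v₂ = √(μ/r₂) = 5.0000 km/s.
Transfer-orbit speed at r₂: v_p = √[μ(2/r₂ − 1/a_t)] = 5.7366 km/s.
Second burn Δv₂ = |v₂ − v_p| = 0.7366 km/s.
Total Δv = Δv₁ + Δv₂ = 1.361 km/s.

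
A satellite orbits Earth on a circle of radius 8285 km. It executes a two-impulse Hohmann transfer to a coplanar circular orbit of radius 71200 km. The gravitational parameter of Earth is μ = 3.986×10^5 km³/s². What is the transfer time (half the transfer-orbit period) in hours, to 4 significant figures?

t = 10.95 hours

Semi-major axis of the transfer orbit: a_t = (8285 + 71200)/2 = 39742.5 km.
Half the transfer-orbit period gives t = π√(a_t³/μ) = 39420 s.
Converting: 39420 s ÷ 3600 s/hour = 10.95 hours.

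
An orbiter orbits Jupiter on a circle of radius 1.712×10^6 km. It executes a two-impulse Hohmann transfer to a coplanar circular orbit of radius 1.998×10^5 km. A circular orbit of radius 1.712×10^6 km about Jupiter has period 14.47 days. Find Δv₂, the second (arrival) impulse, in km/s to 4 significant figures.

Δv₂ = 8.520 km/s

From Kepler's third law T² = 4π²r³/μ at r = 1.712×10^6 km, T = 14.47 days = 14.47 × 86400 s = 1.250208×10^6 s: μ = 4π²r³/T² = 1.26738×10^8 km³/s².
Transfer-ellipse semi-major axis a_t = (r₁ + r₂)/2 = (1.712×10^6 + 1.998×10^5)/2 = 9.559×10^5 km.
On the circular orbit at r = 1.998×10^5 km, v_c = √(μ/r) = 25.19 km/s.
Vis-viva on the transfer ellipse at r = 1.998×10^5 km gives v_t = √[μ(2/r − 1/a_t)] = 33.71 km/s.
Δv₂ = |v_t − v_c| = |33.71 − 25.19| = 8.520 km/s.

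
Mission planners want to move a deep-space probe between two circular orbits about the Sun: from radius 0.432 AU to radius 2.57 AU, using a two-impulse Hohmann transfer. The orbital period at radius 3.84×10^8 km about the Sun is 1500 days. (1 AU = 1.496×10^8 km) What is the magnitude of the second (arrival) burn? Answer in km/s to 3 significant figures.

From Kepler's third law T² = 4π²r³/μ at r = 3.84×10^8 km, T = 1500 days = 1500 × 86400 s = 1.296×10^8 s: μ = 4π²r³/T² = 1.33089×10^11 km³/s².
In km: r₁ = 0.432 × 1.496×10^8 = 6.46272×10^7 km; r₂ = 2.57 × 1.496×10^8 = 3.84472×10^8 km.
The Hohmann ellipse has a_t = (r₁ + r₂)/2 = 2.245496×10^8 km.
On the circular orbit at r = 3.84472×10^8 km, v_c = √(μ/r) = 18.605 km/s.
Vis-viva on the transfer ellipse at r = 3.84472×10^8 km gives v_t = √[μ(2/r − 1/a_t)] = 9.9814 km/s.
Δv₂ = |v_t − v_c| = |9.9814 − 18.605| = 8.624 km/s.

Δv₂ = 8.62 km/s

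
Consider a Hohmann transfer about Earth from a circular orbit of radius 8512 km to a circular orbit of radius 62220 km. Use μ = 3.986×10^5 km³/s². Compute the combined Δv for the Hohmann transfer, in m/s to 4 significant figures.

Δv = 3523 m/s

Semi-major axis of the transfer orbit: a_t = (8512 + 62220)/2 = 35366 km.
At r₁ the circular-orbit speed is v₁ = √(μ/r₁) = 6.843 km/s.
Transfer-orbit speed at r₁ (v² = μ(2/r − 1/a)): v_p = √[μ(2/r₁ − 1/a_t)] = 9.077 km/s.
First burn Δv₁ = |v_p − v₁| = 2.234 km/s.
At r₂, v₂ = √(μ/r₂) = 2.531 km/s.
Transfer-orbit speed at r₂: v_a = √[μ(2/r₂ − 1/a_t)] = 1.242 km/s.
Second burn Δv₂ = |v₂ − v_a| = 1.289 km/s.
Δv = Δv₁ + Δv₂ = 2.234 + 1.289 = 3.523 km/s.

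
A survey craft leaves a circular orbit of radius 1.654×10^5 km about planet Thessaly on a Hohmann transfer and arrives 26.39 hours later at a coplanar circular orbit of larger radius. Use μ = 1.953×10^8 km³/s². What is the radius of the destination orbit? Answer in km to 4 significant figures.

Transfer time t = 26.39 hours = 95004 s, and t = π√(a_t³/μ).
So a_t = (μ t²/π²)^(1/3) = (1.953×10^8 × (95004)² / π²)^(1/3) = 5.6316×10^5 km.
Since a_t = (r₁ + r₂)/2, r₂ = 2a_t − r₁ = 2×5.6316×10^5 − 1.654×10^5 = 9.6092×10^5 km.

r₂ = 9.609×10^5 km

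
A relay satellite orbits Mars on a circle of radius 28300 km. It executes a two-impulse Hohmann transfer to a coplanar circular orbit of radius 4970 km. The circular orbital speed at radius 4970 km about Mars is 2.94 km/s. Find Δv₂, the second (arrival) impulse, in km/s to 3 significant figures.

From the circular-orbit relation v² = μ/r at r = 4970 km: μ = v²r = (2.94)² × 4970 = 42958.7 km³/s².
The Hohmann ellipse has a_t = (r₁ + r₂)/2 = 16635 km.
Circular speed at r = 4970 km: v_c = √(μ/r) = 2.9400 km/s.
Vis-viva on the transfer ellipse at r = 4970 km gives v_t = √[μ(2/r − 1/a_t)] = 3.8347 km/s.
Δv₂ = |v_t − v_c| = |3.8347 − 2.9400| = 0.8947 km/s.

Δv₂ = 0.895 km/s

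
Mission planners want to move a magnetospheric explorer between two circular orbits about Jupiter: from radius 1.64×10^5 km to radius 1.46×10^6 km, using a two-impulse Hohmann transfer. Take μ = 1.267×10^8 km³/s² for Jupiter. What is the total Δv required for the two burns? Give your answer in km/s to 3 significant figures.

Semi-major axis of the transfer orbit: a_t = (1.640×10^5 + 1.460×10^6)/2 = 8.120×10^5 km.
At r₁ the circular-orbit speed is v₁ = √(μ/r₁) = 27.795 km/s.
On the transfer ellipse at r₁, vis-viva equation gives v_p = √[μ(2/r₁ − 1/a_t)] = 37.270 km/s.
First burn Δv₁ = |v_p − v₁| = 9.475 km/s.
At r₂, v₂ = √(μ/r₂) = 9.316 km/s.
Transfer-orbit speed at r₂: v_a = √[μ(2/r₂ − 1/a_t)] = 4.187 km/s.
Second burn Δv₂ = |v₂ − v_a| = 5.129 km/s.
Δv = Δv₁ + Δv₂ = 9.475 + 5.129 = 14.60 km/s.

Δv = 14.6 km/s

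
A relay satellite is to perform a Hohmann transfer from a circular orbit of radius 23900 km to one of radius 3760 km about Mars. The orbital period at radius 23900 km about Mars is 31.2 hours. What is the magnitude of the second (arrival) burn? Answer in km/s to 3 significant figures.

From Kepler's third law T² = 4π²r³/μ at r = 23900 km, T = 31.2 hours = 31.2 × 3600 s = 1.1232×10^5 s: μ = 4π²r³/T² = 42720.8 km³/s².
Transfer-ellipse semi-major axis a_t = (r₁ + r₂)/2 = (23900 + 3760)/2 = 13830 km.
Circular speed at r = 3760 km: v_c = √(μ/r) = 3.371 km/s.
Vis-viva on the transfer ellipse at r = 3760 km gives v_t = √[μ(2/r − 1/a_t)] = 4.431 km/s.
Δv₂ = |v_t − v_c| = |4.431 − 3.371| = 1.060 km/s.

Δv₂ = 1.06 km/s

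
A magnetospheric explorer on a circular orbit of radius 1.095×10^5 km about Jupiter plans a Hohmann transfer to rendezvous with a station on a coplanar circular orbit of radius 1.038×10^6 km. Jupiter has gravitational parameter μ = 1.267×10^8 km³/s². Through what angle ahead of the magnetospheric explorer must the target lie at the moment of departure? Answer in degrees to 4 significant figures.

The Hohmann ellipse has a_t = (r₁ + r₂)/2 = 5.7375×10^5 km.
Transfer time t = π√(a_t³/μ) = 1.213×10^5 s.
Target angular speed ω₂ = √(μ/r₂³) = 1.064×10^-5 rad/s.
Angle swept by the target during transfer: ω₂·t = 1.291 rad = 73.97°.
Arrival is 180° from departure on the ellipse, so φ = 180° − 73.97° = 106.0°.

φ = 106.0°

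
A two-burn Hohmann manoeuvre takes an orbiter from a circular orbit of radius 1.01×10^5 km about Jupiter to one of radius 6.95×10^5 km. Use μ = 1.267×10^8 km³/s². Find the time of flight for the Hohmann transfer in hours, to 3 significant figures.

Semi-major axis of the transfer orbit: a_t = (1.010×10^5 + 6.950×10^5)/2 = 3.980×10^5 km.
Transfer time t = π√(a_t³/μ) = π√((3.980×10^5)³ / 1.267×10^8) = 70080 s.
Converting: 70080 s ÷ 3600 s/hour = 19.5 hours.

t = 19.5 hours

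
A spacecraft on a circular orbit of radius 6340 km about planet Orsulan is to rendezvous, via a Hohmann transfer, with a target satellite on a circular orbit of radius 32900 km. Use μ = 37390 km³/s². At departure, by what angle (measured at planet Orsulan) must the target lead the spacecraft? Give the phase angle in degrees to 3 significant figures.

Semi-major axis of the transfer orbit: a_t = (6340 + 32900)/2 = 19620 km.
The half-period of the transfer ellipse is t = π√(a_t³/μ) = 44650 s.
The target's mean motion on its circular orbit is ω₂ = √(μ/r₂³) = 3.2403×10^-5 rad/s.
Angle swept by the target during transfer: ω₂·t = 1.44679 rad = 82.89°.
Arrival is 180° from departure on the ellipse, so φ = 180° − 82.89° = 97.1°.

φ = 97.1°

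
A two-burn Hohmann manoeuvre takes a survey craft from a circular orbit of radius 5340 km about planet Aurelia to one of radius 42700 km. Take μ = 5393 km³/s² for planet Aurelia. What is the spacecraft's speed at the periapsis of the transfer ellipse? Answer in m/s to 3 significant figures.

The Hohmann ellipse has a_t = (r₁ + r₂)/2 = 24020 km.
At periapsis, r = 5340 km.
Applying v² = μ(2/r − 1/a_t): v = 1.340 km/s.

v = 1340 m/s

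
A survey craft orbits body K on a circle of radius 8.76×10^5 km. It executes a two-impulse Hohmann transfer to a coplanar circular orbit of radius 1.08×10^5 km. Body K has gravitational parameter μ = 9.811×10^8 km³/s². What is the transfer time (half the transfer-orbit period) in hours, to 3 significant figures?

t = 9.61 hours

Transfer-ellipse semi-major axis a_t = (r₁ + r₂)/2 = (8.760×10^5 + 1.080×10^5)/2 = 4.920×10^5 km.
Half the transfer-orbit period gives t = π√(a_t³/μ) = 34610 s.
Converting: 34610 s ÷ 3600 s/hour = 9.61 hours.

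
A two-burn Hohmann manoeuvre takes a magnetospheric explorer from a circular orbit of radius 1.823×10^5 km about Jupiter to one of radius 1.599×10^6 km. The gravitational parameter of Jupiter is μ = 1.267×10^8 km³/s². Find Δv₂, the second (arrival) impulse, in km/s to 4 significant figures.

Δv₂ = 4.874 km/s

The Hohmann ellipse has a_t = (r₁ + r₂)/2 = 8.9065×10^5 km.
On the circular orbit at r = 1.599×10^6 km, v_c = √(μ/r) = 8.9015 km/s.
Transfer-orbit speed at the same r (vis-viva, a = a_t): v_t = √[μ(2/r − 1/a_t)] = 4.0272 km/s.
Δv₂ = |v_t − v_c| = |4.0272 − 8.9015| = 4.874 km/s.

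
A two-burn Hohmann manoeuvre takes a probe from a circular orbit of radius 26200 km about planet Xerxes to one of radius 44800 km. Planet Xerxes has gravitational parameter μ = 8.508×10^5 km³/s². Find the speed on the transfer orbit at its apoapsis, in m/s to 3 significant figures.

Semi-major axis of the transfer orbit: a_t = (26200 + 44800)/2 = 35500 km.
The apoapsis of the transfer ellipse is at r = 44800 km.
Vis-viva: v = √[μ(2/r − 1/a_t)] = √[8.508×10^5 × (2/44800 − 1/35500)] = 3.744 km/s.

v = 3740 m/s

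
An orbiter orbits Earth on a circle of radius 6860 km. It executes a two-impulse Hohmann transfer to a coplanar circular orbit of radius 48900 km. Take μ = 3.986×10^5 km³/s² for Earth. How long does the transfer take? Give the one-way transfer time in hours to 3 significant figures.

The Hohmann ellipse has a_t = (r₁ + r₂)/2 = 27880 km.
Half the transfer-orbit period gives t = π√(a_t³/μ) = 23160 s.
Converting: 23160 s ÷ 3600 s/hour = 6.43 hours.

t = 6.43 hours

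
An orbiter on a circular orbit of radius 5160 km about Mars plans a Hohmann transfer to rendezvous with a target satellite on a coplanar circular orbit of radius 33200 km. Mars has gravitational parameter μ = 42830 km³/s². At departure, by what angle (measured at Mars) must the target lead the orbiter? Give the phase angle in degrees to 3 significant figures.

The Hohmann ellipse has a_t = (r₁ + r₂)/2 = 19180 km.
The half-period of the transfer ellipse is t = π√(a_t³/μ) = 40323 s.
Target angular speed ω₂ = √(μ/r₂³) = 3.4211×10^-5 rad/s.
Angle swept by the target during transfer: ω₂·t = 1.3795 rad = 79.04°.
The orbiter traverses 180° on the transfer ellipse, so the target must lead by 180° − 79.04° = 101°.

φ = 101°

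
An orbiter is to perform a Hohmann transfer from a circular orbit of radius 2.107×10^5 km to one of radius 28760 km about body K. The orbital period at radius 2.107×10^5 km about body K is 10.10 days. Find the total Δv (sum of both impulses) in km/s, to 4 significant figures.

Δv = 2.115 km/s

From Kepler's third law T² = 4π²r³/μ at r = 2.107×10^5 km, T = 10.10 days = 10.10 × 86400 s = 8.7264×10^5 s: μ = 4π²r³/T² = 4.84935×10^5 km³/s².
Semi-major axis of the transfer orbit: a_t = (2.107×10^5 + 28760)/2 = 1.1973×10^5 km.
Circular speed at r₁: v₁ = √(μ/r₁) = √(4.84935×10^5/2.107×10^5) = 1.517083 km/s.
Transfer-orbit speed at r₁ (vis-viva equation): v_a = √[μ(2/r₁ − 1/a_t)] = 0.7435364 km/s.
First burn Δv₁ = |v_a − v₁| = 0.77355 km/s.
Circular speed at r₂: v₂ = √(μ/r₂) = 4.106 km/s.
Transfer-orbit speed at r₂: v_p = √[μ(2/r₂ − 1/a_t)] = 5.447 km/s.
Second burn Δv₂ = |v₂ − v_p| = 1.3410 km/s.
Δv = Δv₁ + Δv₂ = 0.77355 + 1.3410 = 2.115 km/s.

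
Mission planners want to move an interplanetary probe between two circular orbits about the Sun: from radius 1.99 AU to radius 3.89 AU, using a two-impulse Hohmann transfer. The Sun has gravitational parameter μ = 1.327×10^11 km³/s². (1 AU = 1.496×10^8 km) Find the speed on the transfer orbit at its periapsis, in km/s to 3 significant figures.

In km: r₁ = 1.99 × 1.496×10^8 = 2.97704×10^8 km; r₂ = 3.89 × 1.496×10^8 = 5.81944×10^8 km.
Transfer-ellipse semi-major axis a_t = (r₁ + r₂)/2 = (2.97704×10^8 + 5.81944×10^8)/2 = 4.39824×10^8 km.
At periapsis, r = 2.97704×10^8 km.
Applying v² = μ(2/r − 1/a_t): v = 24.29 km/s.

v = 24.3 km/s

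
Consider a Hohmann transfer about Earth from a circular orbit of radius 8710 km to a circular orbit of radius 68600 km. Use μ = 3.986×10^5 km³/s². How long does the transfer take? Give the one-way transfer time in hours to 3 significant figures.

Transfer-ellipse semi-major axis a_t = (r₁ + r₂)/2 = (8710 + 68600)/2 = 38655 km.
By Kepler's third law the transfer-orbit period is T = 2π√(a_t³/μ), so t = T/2 = 37820 s.
Converting: 37820 s ÷ 3600 s/hour = 10.5 hours.

t = 10.5 hours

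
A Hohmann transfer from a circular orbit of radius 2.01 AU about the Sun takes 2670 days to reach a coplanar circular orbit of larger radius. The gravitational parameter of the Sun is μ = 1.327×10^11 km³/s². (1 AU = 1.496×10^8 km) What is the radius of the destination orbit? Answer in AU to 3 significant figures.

r₂ = 9.95 AU

In km: r₁ = 2.01 × 1.496×10^8 = 3.00696×10^8 km.
Transfer time t = 2670 days = 2.30688×10^8 s, and t = π√(a_t³/μ).
So a_t = (μ t²/π²)^(1/3) = (1.327×10^11 × (2.30688×10^8)² / π²)^(1/3) = 8.9442×10^8 km.
Since a_t = (r₁ + r₂)/2, r₂ = 2a_t − r₁ = 2×8.9442×10^8 − 3.00696×10^8 = 1.488144×10^9 km.
In AU: r₂ = 1.488144×10^9 / 1.496×10^8 = 9.95 AU.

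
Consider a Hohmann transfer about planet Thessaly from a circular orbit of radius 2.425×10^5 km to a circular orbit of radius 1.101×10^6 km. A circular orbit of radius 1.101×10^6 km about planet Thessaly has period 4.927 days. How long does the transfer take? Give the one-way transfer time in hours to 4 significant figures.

t = 28.18 hours

From Kepler's third law T² = 4π²r³/μ at r = 1.101×10^6 km, T = 4.927 days = 4.927 × 86400 s = 4.256928×10^5 s: μ = 4π²r³/T² = 2.90756×10^8 km³/s².
Semi-major axis of the transfer orbit: a_t = (2.425×10^5 + 1.101×10^6)/2 = 6.7175×10^5 km.
Transfer time t = π√(a_t³/μ) = π√((6.7175×10^5)³ / 2.90756×10^8) = 1.0144×10^5 s.
Converting: 1.0144×10^5 s ÷ 3600 s/hour = 28.18 hours.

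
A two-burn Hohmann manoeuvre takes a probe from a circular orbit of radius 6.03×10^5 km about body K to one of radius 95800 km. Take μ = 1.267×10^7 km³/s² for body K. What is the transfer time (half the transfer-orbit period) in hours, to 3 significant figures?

Transfer-ellipse semi-major axis a_t = (r₁ + r₂)/2 = (6.030×10^5 + 95800)/2 = 3.494×10^5 km.
By Kepler's third law the transfer-orbit period is T = 2π√(a_t³/μ), so t = T/2 = 1.823×10^5 s.
Converting: 1.823×10^5 s ÷ 3600 s/hour = 50.6 hours.

t = 50.6 hours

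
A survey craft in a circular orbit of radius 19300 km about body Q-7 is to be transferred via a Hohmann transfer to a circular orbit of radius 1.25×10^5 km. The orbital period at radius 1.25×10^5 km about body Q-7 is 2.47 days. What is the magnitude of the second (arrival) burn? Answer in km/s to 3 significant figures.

Δv₂ = 1.78 km/s

From Kepler's third law T² = 4π²r³/μ at r = 1.25×10^5 km, T = 2.47 days = 2.47 × 86400 s = 2.13408×10^5 s: μ = 4π²r³/T² = 1.69304×10^6 km³/s².
Semi-major axis of the transfer orbit: a_t = (19300 + 1.250×10^5)/2 = 72150 km.
Circular speed at r = 1.250×10^5 km: v_c = √(μ/r) = 3.680 km/s.
Transfer-orbit speed at the same r (vis-viva, a = a_t): v_t = √[μ(2/r − 1/a_t)] = 1.903 km/s.
Δv₂ = |v_t − v_c| = |1.903 − 3.680| = 1.777 km/s.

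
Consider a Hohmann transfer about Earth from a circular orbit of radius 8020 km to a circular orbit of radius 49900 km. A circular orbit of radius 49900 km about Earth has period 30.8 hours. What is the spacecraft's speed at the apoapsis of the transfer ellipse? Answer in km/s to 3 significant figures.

From Kepler's third law T² = 4π²r³/μ at r = 49900 km, T = 30.8 hours = 30.8 × 3600 s = 1.1088×10^5 s: μ = 4π²r³/T² = 3.98984×10^5 km³/s².
Semi-major axis of the transfer orbit: a_t = (8020 + 49900)/2 = 28960 km.
The apoapsis of the transfer ellipse is at r = 49900 km.
From the vis-viva equation, v = √[μ(2/r − 1/a_t)] = 1.488 km/s.

v = 1.49 km/s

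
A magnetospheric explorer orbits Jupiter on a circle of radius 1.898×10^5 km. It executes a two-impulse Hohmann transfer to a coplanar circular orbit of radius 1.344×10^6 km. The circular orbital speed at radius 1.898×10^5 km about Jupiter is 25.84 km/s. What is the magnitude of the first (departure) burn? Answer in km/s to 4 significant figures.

From the circular-orbit relation v² = μ/r at r = 1.898×10^5 km: μ = v²r = (25.84)² × 1.898×10^5 = 1.26731×10^8 km³/s².
The Hohmann ellipse has a_t = (r₁ + r₂)/2 = 7.669×10^5 km.
On the circular orbit at r = 1.898×10^5 km, v_c = √(μ/r) = 25.840 km/s.
Vis-viva on the transfer ellipse at r = 1.898×10^5 km gives v_t = √[μ(2/r − 1/a_t)] = 34.208 km/s.
Δv₁ = |v_t − v_c| = |34.208 − 25.840| = 8.368 km/s.

Δv₁ = 8.368 km/s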